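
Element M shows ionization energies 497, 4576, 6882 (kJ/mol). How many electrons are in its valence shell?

1

Look for the largest jump between consecutive ionization energies: IE2/IE1 ≈ 9.2, far larger than any earlier ratio.
That jump marks the point where a core electron is being removed. So the atom has 1 valence electron.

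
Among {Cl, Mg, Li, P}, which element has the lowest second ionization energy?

Mg

After 1 electron has been removed, what remains? Cl⁺ still has 6 valence electrons; Mg⁺ still has 1 valence electron; Li⁺ is the bare [He] core; P⁺ still has 4 valence electrons.
Pulling an electron out of a noble-gas core costs far more than removing a remaining valence electron, so Li sits at the high end of IE_2.
Valence configurations: Cl⁺ [Ne]3s²3p⁴, Mg⁺ [Ne]3s¹, P⁺ [Ne]3s²3p².
Tabulated IE_2 (kJ/mol): Cl 2298, Mg 1451, Li 7298, P 1907.
Putting it together, IE_2: Mg < P < Cl < Li.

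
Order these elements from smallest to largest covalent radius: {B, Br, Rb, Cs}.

B is in period 2, group 13; Br is in period 4, group 17; Rb is in period 5, group 1; Cs is in period 6, group 1.
Moving right in a period, electrons are added to the same shell under a stronger nuclear pull, so atoms get smaller; moving down, a new shell is opened and atoms get larger.
Neither a single period nor a single group — weigh both effects.
Br > B: the two effects oppose for this pair; the down-group effect wins (114 vs 85 pm).
Rb > Br: relative to Br, both the across-period and down-group shifts push Rb's atomic radius up.
Cs > Rb: Cs sits below Rb in group 1, so the down-group effect alone puts Cs larger.
Tabulated atomic radius (pm): B 85, Br 114, Rb 210, Cs 232.
So from smallest to largest: B < Br < Rb < Cs.

B < Br < Rb < Cs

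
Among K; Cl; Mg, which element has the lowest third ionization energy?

After 2 electrons have been removed, what remains? K²⁺ is already 1 electron into the core; Cl²⁺ still has 5 valence electrons; Mg²⁺ is the bare [Ne] core.
Pulling an electron out of a noble-gas core costs far more than removing a remaining valence electron, so K and Mg sit at the high end of IE_3.
Approximate IE_3 values (kJ/mol): K 4420, Cl 3822, Mg 7733.
So the third ionization energies run Cl < K < Mg.

Cl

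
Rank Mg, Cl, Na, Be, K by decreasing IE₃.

Be > Mg > Na > K > Cl

The third ionization energy removes an electron from the +2 ion. For each element: Mg²⁺ is the bare [Ne] core; Cl²⁺ still has 5 valence electrons; Na²⁺ is already 1 electron into the core; Be²⁺ is the bare [He] core; K²⁺ is already 1 electron into the core.
Breaking into a closed-shell core is much more expensive than removing a leftover valence electron — K, Na, Mg and Be have the largest IE_3 here.
The numbers (kJ/mol): Mg 7733, Cl 3822, Na 6910, Be 14849, K 4420.
Hence IE_3: Cl < K < Na < Mg < Be.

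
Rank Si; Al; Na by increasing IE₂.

Si < Al < Na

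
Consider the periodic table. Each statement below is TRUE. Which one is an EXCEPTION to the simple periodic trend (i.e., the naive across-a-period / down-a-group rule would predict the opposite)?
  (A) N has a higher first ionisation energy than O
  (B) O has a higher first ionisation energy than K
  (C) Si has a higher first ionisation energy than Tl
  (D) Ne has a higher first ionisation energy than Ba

The general trend: first ionisation energy increases across a period and decreases down a group.
(A) N (period 2, group 15) vs O (period 2, group 16): the stated order contradicts the simple trend.
(B) O (period 2, group 16) vs K (period 4, group 1): the stated order agrees with the simple trend.
(C) Si (period 3, group 14) vs Tl (period 6, group 13): the stated order agrees with the simple trend.
(D) Ne (period 2, group 18) vs Ba (period 6, group 2): the stated order agrees with the simple trend.
The exception is (A): pairing an electron in O's 2p⁴ costs repulsion energy, so O ionizes more easily than half-filled N (2p³).

(A)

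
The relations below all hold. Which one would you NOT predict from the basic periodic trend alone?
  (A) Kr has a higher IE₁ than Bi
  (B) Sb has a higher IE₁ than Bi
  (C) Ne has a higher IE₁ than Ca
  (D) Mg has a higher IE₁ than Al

The general trend: IE₁ increases across a period and decreases down a group.
(A) Kr (period 4, group 18) vs Bi (period 6, group 15): the stated order agrees with the simple trend.
(B) Sb (period 5, group 15) vs Bi (period 6, group 15): the stated order agrees with the simple trend.
(C) Ne (period 2, group 18) vs Ca (period 4, group 2): the stated order agrees with the simple trend.
(D) Mg (period 3, group 2) vs Al (period 3, group 13): the stated order contradicts the simple trend.
The exception is (D): Al's single 3p electron is easier to remove than one from Mg's filled 3s².

(D)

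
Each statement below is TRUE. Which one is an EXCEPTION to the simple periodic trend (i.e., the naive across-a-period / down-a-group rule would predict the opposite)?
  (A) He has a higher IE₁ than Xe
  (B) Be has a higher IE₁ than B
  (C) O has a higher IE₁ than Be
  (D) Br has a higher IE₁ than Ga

(B)

The general trend: IE₁ increases across a period and decreases down a group.
(A) He (period 1, group 18) vs Xe (period 5, group 18): the stated order agrees with the simple trend.
(B) Be (period 2, group 2) vs B (period 2, group 13): the stated order contradicts the simple trend.
(C) O (period 2, group 16) vs Be (period 2, group 2): the stated order agrees with the simple trend.
(D) Br (period 4, group 17) vs Ga (period 4, group 13): the stated order agrees with the simple trend.
The exception is (B): removing B's lone 2p electron is easier than breaking Be's filled 2s².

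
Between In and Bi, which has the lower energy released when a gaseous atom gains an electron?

In

Atoms with high Z_eff and room in the valence shell (especially the halogens) have the most exothermic electron affinities.
These span different periods and groups, so the two trends combine.
Bi > In: the two effects oppose for this pair; the across-period effect wins (91 vs 29 kJ/mol).
For reference (kJ/mol): In 29, Bi 91.
So In has the lower energy released when a gaseous atom gains an electron (In < Bi).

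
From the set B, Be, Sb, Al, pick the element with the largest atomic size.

Sb

Be is in period 2, group 2; B is in period 2, group 13; Al is in period 3, group 13; Sb is in period 5, group 15.
Moving right in a period, electrons are added to the same shell under a stronger nuclear pull, so atoms get smaller; moving down, a new shell is opened and atoms get larger.
Here both period and group differ, so the two effects have to be weighed against each other.
Be > B: Be lies to the left of B in period 2, so the across-period effect alone puts Be larger.
Al > Be: the two effects oppose for this pair; the down-group effect wins (126 vs 102 pm).
Sb > Al: the two effects oppose for this pair; the down-group effect wins (140 vs 126 pm).
For reference (pm): Be 102, B 85, Al 126, Sb 140.
The largest atomic size among these belongs to Sb.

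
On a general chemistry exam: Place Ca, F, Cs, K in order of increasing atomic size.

F < Ca < K < Cs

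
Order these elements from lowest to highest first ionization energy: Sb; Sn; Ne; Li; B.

Li is in period 2, group 1; B is in period 2, group 13; Ne is in period 2, group 18; Sn is in period 5, group 14; Sb is in period 5, group 15.
IE₁ increases left→right with effective nuclear charge and decreases top→bottom as the valence shell moves farther out.
Neither a single period nor a single group — weigh both effects.
Sn > Li: the two effects oppose for this pair; the across-period effect wins (709 vs 520 kJ/mol).
B > Sn: period and group pull opposite ways; the down-group shift dominates (801 vs 709 kJ/mol).
Sb > B: period and group pull opposite ways; the across-period shift dominates (831 vs 801 kJ/mol).
Ne > Sb: relative to Sb, both the across-period and down-group shifts push Ne's first ionization energy up.
For reference (kJ/mol): Li 520, B 801, Ne 2081, Sn 709, Sb 831.
So from lowest to highest: Li < Sn < B < Sb < Ne.

Li, Sn, B, Sb, Ne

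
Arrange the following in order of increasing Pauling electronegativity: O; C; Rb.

C is in period 2, group 14; O is in period 2, group 16; Rb is in period 5, group 1.
Smaller atoms with higher effective nuclear charge are more electronegative.
Neither a single period nor a single group — weigh both effects.
C > Rb: both effects reinforce here, so C is clearly the higher of the two.
O > C: O lies to the right of C in period 2, so the across-period effect alone puts O higher.
Tabulated electronegativity (Pauling): C 2.55, O 3.44, Rb 0.82.
So from lowest to highest: Rb < C < O.

Rb < C < O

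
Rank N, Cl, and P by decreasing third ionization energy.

N, Cl, P

Consider each +2 ion: N²⁺ still has 3 valence electrons; Cl²⁺ still has 5 valence electrons; P²⁺ still has 3 valence electrons.
All are still removing valence electrons, so compare the +2 ions as you would atoms: IE_3 generally rises across a period (higher Z_eff) and falls down a group (larger shell), subject to the usual subshell exceptions.
Valence configurations: N²⁺ [He]2s²2p¹, Cl²⁺ [Ne]3s²3p³, P²⁺ [Ne]3s²3p¹.
Approximate IE_3 values (kJ/mol): N 4578, Cl 3822, P 2914.
Hence IE_3: P < Cl < N.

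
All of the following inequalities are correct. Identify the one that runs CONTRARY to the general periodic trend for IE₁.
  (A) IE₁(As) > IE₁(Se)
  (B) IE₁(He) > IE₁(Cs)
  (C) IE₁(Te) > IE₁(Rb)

(A)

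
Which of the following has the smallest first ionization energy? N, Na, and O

Na

N is in period 2, group 15; O is in period 2, group 16; Na is in period 3, group 1.
IE₁ increases left→right with effective nuclear charge and decreases top→bottom as the valence shell moves farther out.
Neither a single period nor a single group — weigh both effects.
O > Na: both effects reinforce here, so O is clearly the higher of the two.
N > O: this pair runs against the simple trend — see the exception note.
Note the exception: N has a higher first ionization energy than O, contrary to the simple trend — pairing an electron in O's 2p⁴ costs repulsion energy, so O ionizes more easily than half-filled N (2p³).
For reference (kJ/mol): N 1402, O 1314, Na 496.
The smallest first ionization energy among these belongs to Na.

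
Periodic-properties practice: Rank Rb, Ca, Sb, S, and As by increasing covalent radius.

S, As, Sb, Ca, Rb

Across a period the added protons contract the valence shell; down a group each new principal shell makes the atom larger.
Neither a single period nor a single group — weigh both effects.
As > S: both effects reinforce here, so As is clearly the larger of the two.
Sb > As: Sb sits below As in group 15, so the down-group effect alone puts Sb larger.
Ca > Sb: the two effects oppose for this pair; the across-period effect wins (171 vs 140 pm).
Rb > Ca: relative to Ca, both the across-period and down-group shifts push Rb's atomic radius up.
For reference (pm): S 103, Ca 171, As 121, Rb 210, Sb 140.
So from smallest to largest: S < As < Sb < Ca < Rb.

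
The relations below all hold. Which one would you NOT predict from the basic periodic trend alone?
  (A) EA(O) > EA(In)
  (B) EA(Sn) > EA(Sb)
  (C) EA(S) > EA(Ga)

The general trend: electron affinity increases across a period and decreases down a group.
(A) O (period 2, group 16) vs In (period 5, group 13): the stated order agrees with the simple trend.
(B) Sn (period 5, group 14) vs Sb (period 5, group 15): the stated order contradicts the simple trend.
(C) S (period 3, group 16) vs Ga (period 4, group 13): the stated order agrees with the simple trend.
The exception is (B): adding an electron to Sb's half-filled 5p³ is unfavourable, so Sn has the more exothermic EA.

(B)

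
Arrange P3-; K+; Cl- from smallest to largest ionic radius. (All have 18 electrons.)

K+, Cl-, P3-

All of these have 18 electrons, so size is governed by nuclear charge alone: the more protons, the stronger the pull on the same electron cloud, and the smaller the ion.
Nuclear charges: K+ (Z=19), Cl- (Z=17), P3- (Z=15).
Smallest to largest: K+ < Cl- < P3-.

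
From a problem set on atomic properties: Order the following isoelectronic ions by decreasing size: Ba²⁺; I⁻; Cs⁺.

I⁻, Cs⁺, Ba²⁺

All of these have 54 electrons, so size is governed by nuclear charge alone: the more protons, the stronger the pull on the same electron cloud, and the smaller the ion.
Nuclear charges: Ba²⁺ (Z=56), Cs⁺ (Z=55), I⁻ (Z=53).
Largest to smallest: I⁻ > Cs⁺ > Ba²⁺.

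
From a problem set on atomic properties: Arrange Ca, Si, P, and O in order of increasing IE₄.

Si < P < Ca < O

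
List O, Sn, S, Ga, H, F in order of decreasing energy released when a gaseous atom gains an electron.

F, S, O, Sn, H, Ga

H is in period 1, group 1; O is in period 2, group 16; F is in period 2, group 17; S is in period 3, group 16; Ga is in period 4, group 13; Sn is in period 5, group 14.
Atoms with high Z_eff and room in the valence shell (especially the halogens) have the most exothermic electron affinities.
Here both period and group differ, so the two effects have to be weighed against each other.
H > Ga: period and group pull opposite ways; the down-group shift dominates (73 vs 29 kJ/mol).
Sn > H: period and group pull opposite ways; the across-period shift dominates (107 vs 73 kJ/mol).
O > Sn: both effects reinforce here, so O is clearly the higher of the two.
S > O: this pair runs against the simple trend — see the exception note.
F > S: relative to S, both the across-period and down-group shifts push F's electron affinity up.
Note the exception: S has a higher electron affinity than O, contrary to the simple trend — the compact 2p subshell of O repels the added electron more than S's larger 3p does.
Tabulated electron affinity (kJ/mol): H 73, O 141, F 328, S 200, Ga 29, Sn 107.
So from highest to lowest: F > S > O > Sn > H > Ga.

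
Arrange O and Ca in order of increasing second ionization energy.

IE_2 is the cost of taking one more electron from the +1 cation: O⁺ still has 5 valence electrons; Ca⁺ still has 1 valence electron.
All are still removing valence electrons, so compare the +1 ions as you would atoms: IE_2 generally rises across a period (higher Z_eff) and falls down a group (larger shell), subject to the usual subshell exceptions.
Valence configurations: O⁺ [He]2s²2p³, Ca⁺ [Ar]4s¹.
Approximate IE_2 values (kJ/mol): O 3388, Ca 1145.
So the second ionization energies run Ca < O.

Ca < O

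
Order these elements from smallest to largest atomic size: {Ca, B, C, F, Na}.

Moving right in a period, electrons are added to the same shell under a stronger nuclear pull, so atoms get smaller; moving down, a new shell is opened and atoms get larger.
These span different periods and groups, so the two trends combine.
C > F: both are in period 2; the period trend gives C the larger value.
B > C: both are in period 2; the period trend gives B the larger value.
Na > B: both effects reinforce here, so Na is clearly the larger of the two.
Ca > Na: the two effects oppose for this pair; the down-group effect wins (171 vs 155 pm).
For reference (pm): B 85, C 75, F 64, Na 155, Ca 171.
So from smallest to largest: F < C < B < Na < Ca.

F < C < B < Na < Ca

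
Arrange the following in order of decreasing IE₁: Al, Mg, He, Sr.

Removing the outermost electron gets harder across a period and easier down a group.
Neither a single period nor a single group — weigh both effects.
Al > Sr: relative to Sr, both the across-period and down-group shifts push Al's first ionization energy up.
Mg > Al: this pair runs against the simple trend — see the exception note.
He > Mg: relative to Mg, both the across-period and down-group shifts push He's first ionization energy up.
Note the exception: Mg has a higher first ionization energy than Al, contrary to the simple trend — Al's single 3p electron is easier to remove than one from Mg's filled 3s².
Tabulated first ionization energy (kJ/mol): He 2372, Mg 738, Al 578, Sr 550.
So from highest to lowest: He > Mg > Al > Sr.

He > Mg > Al > Sr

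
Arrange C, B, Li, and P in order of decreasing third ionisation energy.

Li > C > B > P

Consider each +2 ion: C²⁺ still has 2 valence electrons; B²⁺ still has 1 valence electron; Li²⁺ is already 1 electron into the core; P²⁺ still has 3 valence electrons.
Pulling an electron out of a noble-gas core costs far more than removing a remaining valence electron, so Li sits at the high end of IE_3.
Valence configurations: C²⁺ [He]2s², B²⁺ [He]2s¹, P²⁺ [Ne]3s²3p¹.
Approximate IE_3 values (kJ/mol): C 4620, B 3660, Li 11815, P 2914.
Overall IE_3 order: P < B < C < Li.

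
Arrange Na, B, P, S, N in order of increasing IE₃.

The third ionization energy removes an electron from the +2 ion. For each element: Na²⁺ is already 1 electron into the core; B²⁺ still has 1 valence electron; P²⁺ still has 3 valence electrons; S²⁺ still has 4 valence electrons; N²⁺ still has 3 valence electrons.
Pulling an electron out of a noble-gas core costs far more than removing a remaining valence electron, so Na sits at the high end of IE_3.
Valence configurations: B²⁺ [He]2s¹, P²⁺ [Ne]3s²3p¹, S²⁺ [Ne]3s²3p², N²⁺ [He]2s²2p¹.
Tabulated IE_3 (kJ/mol): Na 6910, B 3660, P 2914, S 3357, N 4578.
Putting it together, IE_3: P < S < B < N < Na.

P, S, B, N, Na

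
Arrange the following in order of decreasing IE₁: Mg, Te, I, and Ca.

Across a period the outer electron is held more tightly (higher IE₁); down a group it sits in a higher shell, more shielded, and comes off more easily.
Neither a single period nor a single group — weigh both effects.
Mg > Ca: Mg sits above Ca in group 2, so the down-group effect alone puts Mg higher.
Te > Mg: period and group pull opposite ways; the across-period shift dominates (869 vs 738 kJ/mol).
I > Te: both are in period 5; the period trend gives I the larger value.
Tabulated first ionization energy (kJ/mol): Mg 738, Ca 590, Te 869, I 1008.
So from highest to lowest: I > Te > Mg > Ca.

I > Te > Mg > Ca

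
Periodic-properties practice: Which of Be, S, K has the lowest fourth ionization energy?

IE_4 is the cost of taking one more electron from the +3 cation: Be³⁺ is already 1 electron into the core; S³⁺ still has 3 valence electrons; K³⁺ is already 2 electrons into the core.
Core electrons are held far more tightly than valence electrons, so K and Be top the IE_4 order.
Approximate IE_4 values (kJ/mol): Be 21007, S 4556, K 5877.
So the fourth ionization energies run S < K < Be.

S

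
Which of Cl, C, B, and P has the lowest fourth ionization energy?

P

After 3 electrons have been removed, what remains? Cl³⁺ still has 4 valence electrons; C³⁺ still has 1 valence electron; B³⁺ is the bare [He] core; P³⁺ still has 2 valence electrons.
Core electrons are held far more tightly than valence electrons, so B tops the IE_4 order.
Valence configurations: Cl³⁺ [Ne]3s²3p², C³⁺ [He]2s¹, P³⁺ [Ne]3s².
The numbers (kJ/mol): Cl 5159, C 6223, B 25026, P 4964.
Putting it together, IE_4: P < Cl < C < B.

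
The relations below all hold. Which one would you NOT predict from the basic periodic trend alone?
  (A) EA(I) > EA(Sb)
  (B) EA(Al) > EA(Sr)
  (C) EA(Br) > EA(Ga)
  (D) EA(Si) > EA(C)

(D)

The general trend: electron affinity increases across a period and decreases down a group.
(A) I (period 5, group 17) vs Sb (period 5, group 15): the stated order agrees with the simple trend.
(B) Al (period 3, group 13) vs Sr (period 5, group 2): the stated order agrees with the simple trend.
(C) Br (period 4, group 17) vs Ga (period 4, group 13): the stated order agrees with the simple trend.
(D) Si (period 3, group 14) vs C (period 2, group 14): the stated order contradicts the simple trend.
The exception is (D): Si's larger, more diffuse 3p orbitals accept an added electron slightly more readily than C's compact 2p.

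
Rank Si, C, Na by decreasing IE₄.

Na > C > Si

After 3 electrons have been removed, what remains? Si³⁺ still has 1 valence electron; C³⁺ still has 1 valence electron; Na³⁺ is already 2 electrons into the core.
Core electrons are held far more tightly than valence electrons, so Na tops the IE_4 order.
Valence configurations: Si³⁺ [Ne]3s¹, C³⁺ [He]2s¹.
The numbers (kJ/mol): Si 4356, C 6223, Na 9543.
Overall IE_4 order: Si < C < Na.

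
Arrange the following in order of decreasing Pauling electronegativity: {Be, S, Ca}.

S, Be, Ca

Be is in period 2, group 2; S is in period 3, group 16; Ca is in period 4, group 2.
Smaller atoms with higher effective nuclear charge are more electronegative.
Here both period and group differ, so the two effects have to be weighed against each other.
Be > Ca: they share group 2; the group trend gives Be the larger value.
S > Be: period and group pull opposite ways; the across-period shift dominates (2.58 vs 1.57).
Approximate values (Pauling): Be 1.57, S 2.58, Ca 1.00.
So from highest to lowest: S > Be > Ca.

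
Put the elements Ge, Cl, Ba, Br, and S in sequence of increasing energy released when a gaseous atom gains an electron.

Ba < Ge < S < Br < Cl

S is in period 3, group 16; Cl is in period 3, group 17; Ge is in period 4, group 14; Br is in period 4, group 17; Ba is in period 6, group 2.
Adding an electron releases more energy for atoms nearer the top right (short of the noble gases).
Here both period and group differ, so the two effects have to be weighed against each other.
Ge > Ba: both effects reinforce here, so Ge is clearly the higher of the two.
S > Ge: relative to Ge, both the across-period and down-group shifts push S's electron affinity up.
Br > S: the two effects oppose for this pair; the across-period effect wins (325 vs 200 kJ/mol).
Cl > Br: Cl sits above Br in group 17, so the down-group effect alone puts Cl higher.
Approximate values (kJ/mol): S 200, Cl 349, Ge 119, Br 325, Ba 14.
So from lowest to highest: Ba < Ge < S < Br < Cl.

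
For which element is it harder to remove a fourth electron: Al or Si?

Al

The fourth ionization energy removes an electron from the +3 ion. For each element: Al³⁺ is the bare [Ne] core; Si³⁺ still has 1 valence electron.
Pulling an electron out of a noble-gas core costs far more than removing a remaining valence electron, so Al sits at the high end of IE_4.
The numbers (kJ/mol): Al 11577, Si 4356.
Overall IE_4 order: Si < Al.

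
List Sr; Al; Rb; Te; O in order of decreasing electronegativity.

Atoms toward the upper right of the periodic table pull bonding electrons most strongly.
Neither a single period nor a single group — weigh both effects.
Sr > Rb: Sr lies to the right of Rb in period 5, so the across-period effect alone puts Sr higher.
Al > Sr: relative to Sr, both the across-period and down-group shifts push Al's electronegativity up.
Te > Al: the two effects oppose for this pair; the across-period effect wins (2.10 vs 1.61).
O > Te: O sits above Te in group 16, so the down-group effect alone puts O higher.
For reference (Pauling): O 3.44, Al 1.61, Rb 0.82, Sr 0.95, Te 2.10.
So from highest to lowest: O > Te > Al > Sr > Rb.

O > Te > Al > Sr > Rb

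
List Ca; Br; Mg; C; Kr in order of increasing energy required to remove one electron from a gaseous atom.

Ca < Mg < C < Br < Kr

C is in period 2, group 14; Mg is in period 3, group 2; Ca is in period 4, group 2; Br is in period 4, group 17; Kr is in period 4, group 18.
Across a period the outer electron is held more tightly (higher IE₁); down a group it sits in a higher shell, more shielded, and comes off more easily.
These span different periods and groups, so the two trends combine.
Mg > Ca: they share group 2; the group trend gives Mg the larger value.
C > Mg: relative to Mg, both the across-period and down-group shifts push C's first ionization energy up.
Br > C: period and group pull opposite ways; the across-period shift dominates (1140 vs 1086 kJ/mol).
Kr > Br: both are in period 4; the period trend gives Kr the larger value.
For reference (kJ/mol): C 1086, Mg 738, Ca 590, Br 1140, Kr 1351.
So from lowest to highest: Ca < Mg < C < Br < Kr.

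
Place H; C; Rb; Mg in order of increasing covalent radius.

H < C < Mg < Rb

H is in period 1, group 1; C is in period 2, group 14; Mg is in period 3, group 2; Rb is in period 5, group 1.
Across a period the added protons contract the valence shell; down a group each new principal shell makes the atom larger.
Here both period and group differ, so the two effects have to be weighed against each other.
C > H: period and group pull opposite ways; the down-group shift dominates (75 vs 32 pm).
Mg > C: relative to C, both the across-period and down-group shifts push Mg's atomic radius up.
Rb > Mg: relative to Mg, both the across-period and down-group shifts push Rb's atomic radius up.
Approximate values (pm): H 32, C 75, Mg 139, Rb 210.
So from smallest to largest: H < C < Mg < Rb.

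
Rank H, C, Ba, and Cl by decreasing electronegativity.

H is in period 1, group 1; C is in period 2, group 14; Cl is in period 3, group 17; Ba is in period 6, group 2.
Electronegativity increases across a period and decreases down a group, tracking effective nuclear charge and atomic size.
Neither a single period nor a single group — weigh both effects.
H > Ba: period and group pull opposite ways; the down-group shift dominates (2.20 vs 0.89).
C > H: the two effects oppose for this pair; the across-period effect wins (2.55 vs 2.20).
Cl > C: the two effects oppose for this pair; the across-period effect wins (3.16 vs 2.55).
Tabulated electronegativity (Pauling): H 2.20, C 2.55, Cl 3.16, Ba 0.89.
So from highest to lowest: Cl > C > H > Ba.

Cl, C, H, Ba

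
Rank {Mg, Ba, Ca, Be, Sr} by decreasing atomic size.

Ba > Sr > Ca > Mg > Be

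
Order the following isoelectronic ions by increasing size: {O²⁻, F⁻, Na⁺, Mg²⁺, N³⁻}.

All of these have 10 electrons, so size is governed by nuclear charge alone: the more protons, the stronger the pull on the same electron cloud, and the smaller the ion.
Nuclear charges: Mg²⁺ (Z=12), Na⁺ (Z=11), F⁻ (Z=9), O²⁻ (Z=8), N³⁻ (Z=7).
Smallest to largest: Mg²⁺ < Na⁺ < F⁻ < O²⁻ < N³⁻.

Mg²⁺ < Na⁺ < F⁻ < O²⁻ < N³⁻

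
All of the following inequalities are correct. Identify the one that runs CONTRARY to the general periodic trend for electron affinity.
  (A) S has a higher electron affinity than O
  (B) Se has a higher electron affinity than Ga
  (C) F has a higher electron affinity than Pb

(A)

The general trend: electron affinity increases across a period and decreases down a group.
(A) S (period 3, group 16) vs O (period 2, group 16): the stated order contradicts the simple trend.
(B) Se (period 4, group 16) vs Ga (period 4, group 13): the stated order agrees with the simple trend.
(C) F (period 2, group 17) vs Pb (period 6, group 14): the stated order agrees with the simple trend.
The exception is (A): the compact 2p subshell of O repels the added electron more than S's larger 3p does.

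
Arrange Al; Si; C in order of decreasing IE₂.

After 1 electron has been removed, what remains? Al⁺ still has 2 valence electrons; Si⁺ still has 3 valence electrons; C⁺ still has 3 valence electrons.
All are still removing valence electrons, so compare the +1 ions as you would atoms: IE_2 generally rises across a period (higher Z_eff) and falls down a group (larger shell), subject to the usual subshell exceptions.
Valence configurations: Al⁺ [Ne]3s², Si⁺ [Ne]3s²3p¹, C⁺ [He]2s²2p¹.
Si⁺ loses a lone 3p electron whereas Al⁺ must break into a filled 3s² pair, so IE_2(Al) > IE_2(Si) even though Si has the higher nuclear charge.
Approximate IE_2 values (kJ/mol): Al 1817, Si 1577, C 2353.
So the second ionization energies run Si < Al < C.

C, Al, Si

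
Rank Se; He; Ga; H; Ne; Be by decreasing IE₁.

H is in period 1, group 1; He is in period 1, group 18; Be is in period 2, group 2; Ne is in period 2, group 18; Ga is in period 4, group 13; Se is in period 4, group 16.
Removing the outermost electron gets harder across a period and easier down a group.
Here both period and group differ, so the two effects have to be weighed against each other.
Be > Ga: the two effects oppose for this pair; the down-group effect wins (900 vs 579 kJ/mol).
Se > Be: the two effects oppose for this pair; the across-period effect wins (941 vs 900 kJ/mol).
H > Se: the two effects oppose for this pair; the down-group effect wins (1312 vs 941 kJ/mol).
Ne > H: period and group pull opposite ways; the across-period shift dominates (2081 vs 1312 kJ/mol).
He > Ne: He sits above Ne in group 18, so the down-group effect alone puts He higher.
Tabulated first ionization energy (kJ/mol): H 1312, He 2372, Be 900, Ne 2081, Ga 579, Se 941.
So from highest to lowest: He > Ne > H > Se > Be > Ga.

He, Ne, H, Se, Be, Ga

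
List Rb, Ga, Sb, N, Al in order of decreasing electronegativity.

Smaller atoms with higher effective nuclear charge are more electronegative.
These span different periods and groups, so the two trends combine.
Al > Rb: relative to Rb, both the across-period and down-group shifts push Al's electronegativity up.
Ga > Al: this pair runs against the simple trend — see the exception note.
Sb > Ga: the two effects oppose for this pair; the across-period effect wins (2.05 vs 1.81).
N > Sb: they share group 15; the group trend gives N the larger value.
Note the exception: Ga has a higher electronegativity than Al, contrary to the simple trend — poor shielding by filled d (and f) subshells raises the heavier element's effective nuclear charge more than the simple down-group trend predicts.
For reference (Pauling): N 3.04, Al 1.61, Ga 1.81, Rb 0.82, Sb 2.05.
So from highest to lowest: N > Sb > Ga > Al > Rb.

N > Sb > Ga > Al > Rb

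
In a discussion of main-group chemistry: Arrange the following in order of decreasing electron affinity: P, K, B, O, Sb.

O > Sb > P > K > B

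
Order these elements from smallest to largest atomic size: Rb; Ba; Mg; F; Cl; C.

F < C < Cl < Mg < Ba < Rb

Moving right in a period, electrons are added to the same shell under a stronger nuclear pull, so atoms get smaller; moving down, a new shell is opened and atoms get larger.
Neither a single period nor a single group — weigh both effects.
C > F: both are in period 2; the period trend gives C the larger value.
Cl > C: the two effects oppose for this pair; the down-group effect wins (99 vs 75 pm).
Mg > Cl: both are in period 3; the period trend gives Mg the larger value.
Ba > Mg: Ba sits below Mg in group 2, so the down-group effect alone puts Ba larger.
Rb > Ba: the two effects oppose for this pair; the across-period effect wins (210 vs 196 pm).
Approximate values (pm): C 75, F 64, Mg 139, Cl 99, Rb 210, Ba 196.
So from smallest to largest: F < C < Cl < Mg < Ba < Rb.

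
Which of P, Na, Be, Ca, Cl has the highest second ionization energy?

Na

The second ionization energy removes an electron from the +1 ion. For each element: P⁺ still has 4 valence electrons; Na⁺ is the bare [Ne] core; Be⁺ still has 1 valence electron; Ca⁺ still has 1 valence electron; Cl⁺ still has 6 valence electrons.
Pulling an electron out of a noble-gas core costs far more than removing a remaining valence electron, so Na sits at the high end of IE_2.
Valence configurations: P⁺ [Ne]3s²3p², Be⁺ [He]2s¹, Ca⁺ [Ar]4s¹, Cl⁺ [Ne]3s²3p⁴.
Tabulated IE_2 (kJ/mol): P 1907, Na 4562, Be 1757, Ca 1145, Cl 2298.
So the second ionization energies run Ca < Be < P < Cl < Na.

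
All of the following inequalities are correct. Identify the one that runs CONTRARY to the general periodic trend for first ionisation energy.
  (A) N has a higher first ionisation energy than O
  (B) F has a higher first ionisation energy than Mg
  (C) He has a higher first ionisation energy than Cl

(A)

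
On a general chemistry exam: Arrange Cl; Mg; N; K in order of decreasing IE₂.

IE_2 is the cost of taking one more electron from the +1 cation: Cl⁺ still has 6 valence electrons; Mg⁺ still has 1 valence electron; N⁺ still has 4 valence electrons; K⁺ is the bare [Ar] core.
Pulling an electron out of a noble-gas core costs far more than removing a remaining valence electron, so K sits at the high end of IE_2.
Valence configurations: Cl⁺ [Ne]3s²3p⁴, Mg⁺ [Ne]3s¹, N⁺ [He]2s²2p².
The numbers (kJ/mol): Cl 2298, Mg 1451, N 2856, K 3052.
Overall IE_2 order: Mg < Cl < N < K.

K, N, Cl, Mg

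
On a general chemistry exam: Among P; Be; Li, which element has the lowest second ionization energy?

After 1 electron has been removed, what remains? P⁺ still has 4 valence electrons; Be⁺ still has 1 valence electron; Li⁺ is the bare [He] core.
Pulling an electron out of a noble-gas core costs far more than removing a remaining valence electron, so Li sits at the high end of IE_2.
Valence configurations: P⁺ [Ne]3s²3p², Be⁺ [He]2s¹.
Tabulated IE_2 (kJ/mol): P 1907, Be 1757, Li 7298.
Putting it together, IE_2: Be < P < Li.

Be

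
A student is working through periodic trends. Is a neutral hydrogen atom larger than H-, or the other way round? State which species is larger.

H-

Forming H- adds 1 electron to H. More electron–electron repulsion in the same shell, with unchanged nuclear charge, lets the cloud expand.
An anion is larger than its parent atom: H- > H.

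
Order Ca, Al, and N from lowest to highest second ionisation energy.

After 1 electron has been removed, what remains? Ca⁺ still has 1 valence electron; Al⁺ still has 2 valence electrons; N⁺ still has 4 valence electrons.
All are still removing valence electrons, so compare the +1 ions as you would atoms: IE_2 generally rises across a period (higher Z_eff) and falls down a group (larger shell), subject to the usual subshell exceptions.
Valence configurations: Ca⁺ [Ar]4s¹, Al⁺ [Ne]3s², N⁺ [He]2s²2p².
Approximate IE_2 values (kJ/mol): Ca 1145, Al 1817, N 2856.
Overall IE_2 order: Ca < Al < N.

Ca < Al < N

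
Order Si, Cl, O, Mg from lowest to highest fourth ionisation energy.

Si < Cl < O < Mg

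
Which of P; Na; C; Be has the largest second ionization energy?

Consider each +1 ion: P⁺ still has 4 valence electrons; Na⁺ is the bare [Ne] core; C⁺ still has 3 valence electrons; Be⁺ still has 1 valence electron.
Pulling an electron out of a noble-gas core costs far more than removing a remaining valence electron, so Na sits at the high end of IE_2.
Valence configurations: P⁺ [Ne]3s²3p², C⁺ [He]2s²2p¹, Be⁺ [He]2s¹.
The numbers (kJ/mol): P 1907, Na 4562, C 2353, Be 1757.
Hence IE_2: Be < P < C < Na.

Na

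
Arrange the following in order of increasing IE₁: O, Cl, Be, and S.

Be is in period 2, group 2; O is in period 2, group 16; S is in period 3, group 16; Cl is in period 3, group 17.
First ionization energy rises across a period (greater Z_eff holds electrons more tightly) and falls down a group (valence electrons are farther from the nucleus).
These span different periods and groups, so the two trends combine.
S > Be: period and group pull opposite ways; the across-period shift dominates (1000 vs 900 kJ/mol).
Cl > S: both are in period 3; the period trend gives Cl the larger value.
O > Cl: the two effects oppose for this pair; the down-group effect wins (1314 vs 1251 kJ/mol).
Approximate values (kJ/mol): Be 900, O 1314, S 1000, Cl 1251.
So from lowest to highest: Be < S < Cl < O.

Be < S < Cl < O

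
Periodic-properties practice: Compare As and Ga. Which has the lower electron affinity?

Ga is in period 4, group 13; As is in period 4, group 15.
EA tends to increase across a period and decrease down a group, though the pattern is less regular than for IE or radius.
All lie in period 4, so electron affinity increases left to right.
So Ga has the lower electron affinity (Ga < As).

Ga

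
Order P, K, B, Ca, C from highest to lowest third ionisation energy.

Ca > C > K > B > P

Consider each +2 ion: P²⁺ still has 3 valence electrons; K²⁺ is already 1 electron into the core; B²⁺ still has 1 valence electron; Ca²⁺ is the bare [Ar] core; C²⁺ still has 2 valence electrons.
Usually core removal costs more than valence removal, but here the competition is close: a tightly held n=2 valence electron can cost more to remove than an n=3 core electron, so the actual values have to decide it.
Valence configurations: P²⁺ [Ne]3s²3p¹, B²⁺ [He]2s¹, C²⁺ [He]2s².
The numbers (kJ/mol): P 2914, K 4420, B 3660, Ca 4912, C 4620.
So the third ionization energies run P < B < K < C < Ca.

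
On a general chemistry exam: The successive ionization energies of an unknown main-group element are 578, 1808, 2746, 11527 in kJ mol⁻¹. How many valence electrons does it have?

Look for the largest jump between consecutive ionization energies: IE4/IE3 ≈ 4.2, far larger than any earlier ratio.
That jump marks the point where a core electron is being removed. So the atom has 3 valence electrons.

3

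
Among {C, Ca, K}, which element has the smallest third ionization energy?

K

Consider each +2 ion: C²⁺ still has 2 valence electrons; Ca²⁺ is the bare [Ar] core; K²⁺ is already 1 electron into the core.
Usually core removal costs more than valence removal, but here the competition is close: a tightly held n=2 valence electron can cost more to remove than an n=3 core electron, so the actual values have to decide it.
Approximate IE_3 values (kJ/mol): C 4620, Ca 4912, K 4420.
Putting it together, IE_3: K < C < Ca.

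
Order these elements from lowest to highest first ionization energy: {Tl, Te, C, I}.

Tl < Te < I < C

C is in period 2, group 14; Te is in period 5, group 16; I is in period 5, group 17; Tl is in period 6, group 13.
First ionization energy rises across a period (greater Z_eff holds electrons more tightly) and falls down a group (valence electrons are farther from the nucleus).
Neither a single period nor a single group — weigh both effects.
Te > Tl: both effects reinforce here, so Te is clearly the higher of the two.
I > Te: both are in period 5; the period trend gives I the larger value.
C > I: the two effects oppose for this pair; the down-group effect wins (1086 vs 1008 kJ/mol).
Tabulated first ionization energy (kJ/mol): C 1086, Te 869, I 1008, Tl 589.
So from lowest to highest: Tl < Te < I < C.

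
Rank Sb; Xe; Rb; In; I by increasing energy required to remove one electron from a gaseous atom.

Rb < In < Sb < I < Xe

IE₁ increases left→right with effective nuclear charge and decreases top→bottom as the valence shell moves farther out.
All lie in period 5, so first ionization energy increases left to right.
So from lowest to highest: Rb < In < Sb < I < Xe.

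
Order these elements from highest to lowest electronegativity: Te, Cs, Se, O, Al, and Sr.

O is in period 2, group 16; Al is in period 3, group 13; Se is in period 4, group 16; Sr is in period 5, group 2; Te is in period 5, group 16; Cs is in period 6, group 1.
Electronegativity increases across a period and decreases down a group, tracking effective nuclear charge and atomic size.
Neither a single period nor a single group — weigh both effects.
Sr > Cs: relative to Cs, both the across-period and down-group shifts push Sr's electronegativity up.
Al > Sr: relative to Sr, both the across-period and down-group shifts push Al's electronegativity up.
Te > Al: period and group pull opposite ways; the across-period shift dominates (2.10 vs 1.61).
Se > Te: Se sits above Te in group 16, so the down-group effect alone puts Se higher.
O > Se: they share group 16; the group trend gives O the larger value.
For reference (Pauling): O 3.44, Al 1.61, Se 2.55, Sr 0.95, Te 2.10, Cs 0.79.
So from highest to lowest: O > Se > Te > Al > Sr > Cs.

O > Se > Te > Al > Sr > Cs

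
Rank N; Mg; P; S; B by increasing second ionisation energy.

After 1 electron has been removed, what remains? N⁺ still has 4 valence electrons; Mg⁺ still has 1 valence electron; P⁺ still has 4 valence electrons; S⁺ still has 5 valence electrons; B⁺ still has 2 valence electrons.
All are still removing valence electrons, so compare the +1 ions as you would atoms: IE_2 generally rises across a period (higher Z_eff) and falls down a group (larger shell), subject to the usual subshell exceptions.
Valence configurations: N⁺ [He]2s²2p², Mg⁺ [Ne]3s¹, P⁺ [Ne]3s²3p², S⁺ [Ne]3s²3p³, B⁺ [He]2s².
Approximate IE_2 values (kJ/mol): N 2856, Mg 1451, P 1907, S 2252, B 2427.
So the second ionization energies run Mg < P < S < B < N.

Mg, P, S, B, N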